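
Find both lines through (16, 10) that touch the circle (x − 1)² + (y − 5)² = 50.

A line y − (10) = m(x − (16)) is tangent when its distance from (1, 5) is 5√2:
(−15m − (−5))² = 50(m² + 1)
7m² − 6m − 1 = 0, so m = 1 or m = −1/7.
With m = 1: x − y = 6. With m = −1/7: x + 7y = 86.

x − y = 6 and x + 7y = 86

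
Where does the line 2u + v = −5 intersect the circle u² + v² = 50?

(−5, 5) and (1, −7)

Substitute v = −2u − 5:
5u² + 20u − 25 = 0  ⟹  u² + 4u − 5 = 0
u = 1 or u = −5, giving (1, −7) and (−5, 5).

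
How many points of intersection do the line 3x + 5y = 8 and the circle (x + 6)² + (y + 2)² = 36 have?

0

Centre (−6, −2), r² = 36. Distance² from centre to line = (−36)²/34 = 648/17.
Since d² > r², the line lies outside the circle.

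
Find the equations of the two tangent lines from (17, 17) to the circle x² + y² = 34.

3x − 5y = −34 and 5x − 3y = 34

Let a tangent through (17, 17) have slope m. Its distance from (0, 0) must equal √34:
(−17m − (−17))² = 34(m² + 1)
15m² − 34m + 15 = 0, so m = 3/5 or m = 5/3.
With m = 3/5: 3x − 5y = −34. With m = 5/3: 5x − 3y = 34.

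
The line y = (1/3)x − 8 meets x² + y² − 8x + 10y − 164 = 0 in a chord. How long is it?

9√10

From the line, y = (−24 + x)/3. Substituting:
10x² − 90x − 1620 = 0  ⟹  x² − 9x − 162 = 0
x = 18 or x = −9, giving (18, −2) and (−9, −11).
Chord length = distance between (18, −2) and (−9, −11) = √810 = 9√10.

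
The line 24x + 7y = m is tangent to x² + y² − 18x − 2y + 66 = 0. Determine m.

The line touches the circle iff its distance from (9, 1) is 4:
|24·9 + 7·1 − m| / √625 = 4
|m − (223)| = 4·25, so m = 323 or m = 123.

m = 123 or m = 323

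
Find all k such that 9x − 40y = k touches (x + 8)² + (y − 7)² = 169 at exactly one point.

Tangency holds when the distance from the centre (−8, 7) to the line equals the radius 13:
|9·(−8) − 40·7 − k| / √1681 = 13
|k − (−352)| = 13·41, so k = 181 or k = −885.

k = −885 or k = 181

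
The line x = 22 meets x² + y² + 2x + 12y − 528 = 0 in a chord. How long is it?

12

The line gives x = 22. Substituting into the circle:
y² + 12y = 0
y = 0 or y = −12, giving (22, 0) and (22, −12).
|(22, 0) − (22, −12)| = √((0)² + (12)²) = 12.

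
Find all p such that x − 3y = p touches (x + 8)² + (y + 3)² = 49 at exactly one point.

The line touches the circle iff its distance from (−8, −3) is 7:
|1·(−8) − 3·(−3) − p| / √10 = 7
|p − (1)| = 7√10.

p = 1 ± 7√10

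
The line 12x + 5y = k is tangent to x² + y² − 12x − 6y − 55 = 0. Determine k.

k = −43 or k = 217

The line touches the circle iff its distance from (6, 3) is 10:
|12·6 + 5·3 − k| / √169 = 10
|k − (87)| = 10·13, so k = 217 or k = −43.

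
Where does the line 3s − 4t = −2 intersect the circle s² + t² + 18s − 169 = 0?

(−18, −13) and (6, 5)

From the line, t = (2 + 3s)/4. Substituting:
25s² + 300s − 2700 = 0  ⟹  s² + 12s − 108 = 0
s = 6 or s = −18, giving (6, 5) and (−18, −13).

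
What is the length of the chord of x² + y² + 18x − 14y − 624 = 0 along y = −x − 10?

The distance from (−9, 7) to the line is 8/√2, and r² = 754.
Chord = 2√(r² − d²) = 2·√(722) = 38√2.

38√2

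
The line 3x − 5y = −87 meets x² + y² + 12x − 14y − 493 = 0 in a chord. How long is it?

From the line, y = (87 + 3x)/5. Substituting:
34x² + 612x − 10846 = 0  ⟹  x² + 18x − 319 = 0
x = 11 or x = −29, giving (11, 24) and (−29, 0).
|(11, 24) − (−29, 0)| = √((40)² + (24)²) = 8√34.

8√34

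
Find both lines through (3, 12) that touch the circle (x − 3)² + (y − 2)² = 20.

Write the tangent as mx − y + (12 − m·(3)) = 0 and set its distance from the centre to 2√5:
[m·(0) − (−10)]² = 20(m² + 1)
m² − 4 = 0, so m = 2 or m = −2.
Through (3, 12) these give 2x − y = −6 and 2x + y = 18.

2x − y = −6 and 2x + y = 18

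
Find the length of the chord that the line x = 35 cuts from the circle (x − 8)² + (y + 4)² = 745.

The distance from (8, −4) to the line is 27, and r² = 745.
Chord = 2√(r² − d²) = 2·√(16) = 8.

8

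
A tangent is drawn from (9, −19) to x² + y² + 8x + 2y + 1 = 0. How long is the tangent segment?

The centre is (−4, −1) and r = 4. The square of the distance from P to the centre is 169 + 324 = 493.
By the tangent–radius right angle, tangent length = √(|PO|² − r²) = √477 = 3√53.

3√53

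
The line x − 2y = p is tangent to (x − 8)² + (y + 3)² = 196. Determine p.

p = 14 ± 14√5

The line touches the circle iff its distance from (8, −3) is 14:
|1·8 − 2·(−3) − p| / √5 = 14
|p − (14)| = 14√5.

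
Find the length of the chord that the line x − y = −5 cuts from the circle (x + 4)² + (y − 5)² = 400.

From the line, y = x + 5. Substituting:
2x² + 8x − 384 = 0  ⟹  x² + 4x − 192 = 0
x = 12 or x = −16, giving (12, 17) and (−16, −11).
Chord length = distance between (12, 17) and (−16, −11) = √1568 = 28√2.

28√2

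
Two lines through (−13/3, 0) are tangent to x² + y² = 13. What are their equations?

3x + 2y = −13 and 3x − 2y = −13

A line y − (0) = m(x − (−13/3)) is tangent when its distance from (0, 0) is √13:
(13/3m − (0))² = 13(m² + 1)
4m² − 9 = 0, so m = −3/2 or m = 3/2.
With m = −3/2: 3x + 2y = −13. With m = 3/2: 3x − 2y = −13.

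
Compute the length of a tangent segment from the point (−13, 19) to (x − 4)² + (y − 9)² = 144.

Centre (4, 9), r² = 144. |PO|² = (−17)² + (10)² = 389.
The tangent meets the radius at right angles, so tangent² = |PO|² − r² = 389 − 144 = 245.

7√5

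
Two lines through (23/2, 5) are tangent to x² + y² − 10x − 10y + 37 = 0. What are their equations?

2x − 3y = 8 and 2x + 3y = 38

A line y − (5) = m(x − (23/2)) is tangent when its distance from (5, 5) is √13:
[m·(−13/2) − (0)]² = 13(m² + 1)
9m² − 4 = 0, so m = 2/3 or m = −2/3.
With m = 2/3: 2x − 3y = 8. With m = −2/3: 2x + 3y = 38.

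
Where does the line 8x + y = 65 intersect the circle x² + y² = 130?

(7, 9) and (9, −7)

Substitute y = −8x + 65:
65x² − 1040x + 4095 = 0  ⟹  x² − 16x + 63 = 0
x = 9 or x = 7, giving (9, −7) and (7, 9).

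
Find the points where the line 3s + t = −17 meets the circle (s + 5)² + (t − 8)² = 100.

(−11, 16) and (−5, −2)

Express t = −3s − 17 and substitute into the circle:
10s² + 160s + 550 = 0  ⟹  s² + 16s + 55 = 0
s = −5 or s = −11, giving (−5, −2) and (−11, 16).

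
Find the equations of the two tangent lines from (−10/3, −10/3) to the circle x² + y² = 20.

2x + y = −10 and x + 2y = −10

Let a tangent through (−10/3, −10/3) have slope m. Its distance from (0, 0) must equal 2√5:
(10/3m − (10/3))² = 20(m² + 1)
2m² + 5m + 2 = 0, so m = −2 or m = −1/2.
With m = −2: 2x + y = −10. With m = −1/2: x + 2y = −10.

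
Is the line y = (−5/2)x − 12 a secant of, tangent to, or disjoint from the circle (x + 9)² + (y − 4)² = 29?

secant

d² = (5·(−9) + 2·4 − (−24))²/29 = 169/29; r² = 29.
Since d² < r², the line cuts the circle twice.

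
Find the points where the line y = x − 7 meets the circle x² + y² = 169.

From the line, y = x − 7. Substituting:
2x² − 14x − 120 = 0  ⟹  x² − 7x − 60 = 0
x = 12 or x = −5, giving (12, 5) and (−5, −12).

(−5, −12) and (12, 5)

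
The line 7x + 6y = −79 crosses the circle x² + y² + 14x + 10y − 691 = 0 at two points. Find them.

(−25, 16) and (11, −26)

From the line, y = (−79 − 7x)/6. Substituting:
85x² + 1190x − 23375 = 0  ⟹  x² + 14x − 275 = 0
x = 11 or x = −25, giving (11, −26) and (−25, 16).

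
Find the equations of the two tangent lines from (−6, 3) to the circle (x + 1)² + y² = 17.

Write the tangent as mx − y + (3 − m·(−6)) = 0 and set its distance from the centre to √17:
[m·(5) − (−3)]² = 17(m² + 1)
4m² + 15m − 4 = 0, so m = 1/4 or m = −4.
With m = 1/4: x − 4y = −18. With m = −4: 4x + y = −21.

x − 4y = −18 and 4x + y = −21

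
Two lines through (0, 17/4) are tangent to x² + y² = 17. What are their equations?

x + 4y = 17 and x − 4y = −17

Write the tangent as mx − y + (17/4 − m·(0)) = 0 and set its distance from the centre to √17:
[m·(0) − (−17/4)]² = 17(m² + 1)
16m² − 1 = 0, so m = −1/4 or m = 1/4.
With m = −1/4: x + 4y = 17. With m = 1/4: x − 4y = −17.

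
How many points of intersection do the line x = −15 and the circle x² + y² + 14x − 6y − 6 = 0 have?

1

d² = (1·(−7) + 0·3 − (−15))² = 64; r² = 64.
Since d² = r², the line is tangent.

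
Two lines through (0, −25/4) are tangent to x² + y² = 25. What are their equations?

Write the tangent as mx − y + (−25/4 − m·(0)) = 0 and set its distance from the centre to 5:
(0m − (25/4))² = 25(m² + 1)
16m² − 9 = 0, so m = 3/4 or m = −3/4.
With m = 3/4: 3x − 4y = 25. With m = −3/4: 3x + 4y = −25.

3x − 4y = 25 and 3x + 4y = −25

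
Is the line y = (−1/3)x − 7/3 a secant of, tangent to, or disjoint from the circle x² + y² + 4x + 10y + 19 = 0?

Substituting the line into the circle gives 10x² + 20x + 10 = 0.
Discriminant = (20)² − 4·10·(10) = 0.
A repeated root: the line is tangent.

tangent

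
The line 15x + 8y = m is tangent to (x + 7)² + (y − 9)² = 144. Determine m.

m = −237 or m = 171

The line touches the circle iff its distance from (−7, 9) is 12:
|15·(−7) + 8·9 − m| / √289 = 12
|m − (−33)| = 12·17, so m = 171 or m = −237.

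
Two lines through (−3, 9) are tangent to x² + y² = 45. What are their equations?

A line y − (9) = m(x − (−3)) is tangent when its distance from (0, 0) is 3√5:
[m·(3) − (−9)]² = 45(m² + 1)
2m² − 3m − 2 = 0, so m = −1/2 or m = 2.
With m = −1/2: x + 2y = 15. With m = 2: 2x − y = −15.

x + 2y = 15 and 2x − y = −15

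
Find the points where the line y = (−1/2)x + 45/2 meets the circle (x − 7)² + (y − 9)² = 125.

From the line, y = (45 − x)/2. Substituting:
5x² − 110x + 425 = 0  ⟹  x² − 22x + 85 = 0
x = 17 or x = 5, giving (17, 14) and (5, 20).

(5, 20) and (17, 14)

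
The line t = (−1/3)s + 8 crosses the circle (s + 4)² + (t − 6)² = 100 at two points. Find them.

(−12, 12) and (6, 6)

Express t = (24 − s)/3 and substitute into the circle:
10s² + 60s − 720 = 0  ⟹  s² + 6s − 72 = 0
s = 6 or s = −12, giving (6, 6) and (−12, 12).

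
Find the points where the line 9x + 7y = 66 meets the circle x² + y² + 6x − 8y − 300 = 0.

(−9, 21) and (12, −6)

Substitute y = (66 − 9x)/7:
130x² − 390x − 14040 = 0  ⟹  x² − 3x − 108 = 0
x = 12 or x = −9, giving (12, −6) and (−9, 21).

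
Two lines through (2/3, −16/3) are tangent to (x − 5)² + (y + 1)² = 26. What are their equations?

x + 5y = −26 and 5x + y = −2

Let a tangent through (2/3, −16/3) have slope m. Its distance from (5, −1) must equal √26:
(13/3m − (13/3))² = 26(m² + 1)
5m² + 26m + 5 = 0, so m = −1/5 or m = −5.
Through (2/3, −16/3) these give x + 5y = −26 and 5x + y = −2.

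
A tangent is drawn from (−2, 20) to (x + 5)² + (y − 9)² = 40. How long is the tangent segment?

3√10

The centre is (−5, 9) and r = 2√10. The square of the distance from P to the centre is 9 + 121 = 130.
The tangent meets the radius at right angles, so tangent² = |PO|² − r² = 130 − 40 = 90.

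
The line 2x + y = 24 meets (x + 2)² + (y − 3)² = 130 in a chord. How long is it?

Centre (−2, 3), r² = 130. Perpendicular distance d from centre to line = |−25| / √5 = 25/√5.
Half the chord is √(r² − d²) = √(5), so the full chord is 2√5.

2√5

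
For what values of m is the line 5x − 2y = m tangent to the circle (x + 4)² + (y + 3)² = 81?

Tangency holds when the distance from the centre (−4, −3) to the line equals the radius 9:
|5·(−4) − 2·(−3) − m| / √29 = 9
|m − (−14)| = 9√29.

m = −14 ± 9√29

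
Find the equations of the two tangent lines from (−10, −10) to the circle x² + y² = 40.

Write the tangent as mx − y + (−10 − m·(−10)) = 0 and set its distance from the centre to 2√10:
[m·(10) − (10)]² = 40(m² + 1)
3m² − 10m + 3 = 0, so m = 3 or m = 1/3.
Through (−10, −10) these give 3x − y = −20 and x − 3y = 20.

3x − y = −20 and x − 3y = 20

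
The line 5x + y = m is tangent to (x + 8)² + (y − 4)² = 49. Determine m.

The line touches the circle iff its distance from (−8, 4) is 7:
|5·(−8) + 1·4 − m| / √26 = 7
|m − (−36)| = 7√26.

m = −36 ± 7√26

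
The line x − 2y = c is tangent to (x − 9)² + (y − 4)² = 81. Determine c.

Tangency holds when the distance from the centre (9, 4) to the line equals the radius 9:
|1·9 − 2·4 − c| / √5 = 9
|c − (1)| = 9√5.

c = 1 ± 9√5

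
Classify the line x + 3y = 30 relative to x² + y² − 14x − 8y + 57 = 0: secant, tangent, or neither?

Substituting the line into the circle gives 10x² − 162x + 693 = 0.
Δ = 26244 − 27720 = −1476.
No real roots: the line does not meet the circle.

neither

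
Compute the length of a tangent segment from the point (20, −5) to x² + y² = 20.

Centre (0, 0), r² = 20. |PO|² = (20)² + (−5)² = 425.
By the tangent–radius right angle, tangent length = √(|PO|² − r²) = √405 = 9√5.

9√5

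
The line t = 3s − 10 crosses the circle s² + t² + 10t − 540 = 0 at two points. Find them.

(−6, −28) and (9, 17)

Substitute t = 3s − 10:
10s² − 30s − 540 = 0  ⟹  s² − 3s − 54 = 0
s = 9 or s = −6, giving (9, 17) and (−6, −28).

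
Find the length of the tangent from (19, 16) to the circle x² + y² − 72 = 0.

The centre is (0, 0) and r = 6√2. The square of the distance from P to the centre is 361 + 256 = 617.
The tangent meets the radius at right angles, so tangent² = |PO|² − r² = 617 − 72 = 545.

√545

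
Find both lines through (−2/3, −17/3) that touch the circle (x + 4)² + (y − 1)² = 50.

x − y = 5 and x − 7y = 39

A line y − (−17/3) = m(x − (−2/3)) is tangent when its distance from (−4, 1) is 5√2:
(−10/3m − (20/3))² = 50(m² + 1)
7m² − 8m + 1 = 0, so m = 1 or m = 1/7.
With m = 1: x − y = 5. With m = 1/7: x − 7y = 39.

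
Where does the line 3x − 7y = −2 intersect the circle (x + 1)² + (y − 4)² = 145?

(−10, −4) and (11, 5)

Substitute y = (2 + 3x)/7:
58x² − 58x − 6380 = 0  ⟹  x² − x − 110 = 0
x = 11 or x = −10, giving (11, 5) and (−10, −4).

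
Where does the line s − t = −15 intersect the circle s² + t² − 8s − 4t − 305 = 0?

(−14, 1) and (5, 20)

Express t = s + 15 and substitute into the circle:
2s² + 18s − 140 = 0  ⟹  s² + 9s − 70 = 0
s = 5 or s = −14, giving (5, 20) and (−14, 1).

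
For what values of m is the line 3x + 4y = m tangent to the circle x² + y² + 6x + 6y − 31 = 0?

The line touches the circle iff its distance from (−3, −3) is 7:
|3·(−3) + 4·(−3) − m| / √25 = 7
|m − (−21)| = 7·5, so m = 14 or m = −56.

m = −56 or m = 14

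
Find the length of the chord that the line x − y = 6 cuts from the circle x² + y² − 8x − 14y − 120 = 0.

Express y = x − 6 and substitute into the circle:
2x² − 34x = 0  ⟹  x² − 17x = 0
x = 17 or x = 0, giving (17, 11) and (0, −6).
Chord length = distance between (17, 11) and (0, −6) = √578 = 17√2.

17√2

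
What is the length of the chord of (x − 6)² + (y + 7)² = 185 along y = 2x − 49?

Substitute y = 2x − 49:
5x² − 180x + 1615 = 0  ⟹  x² − 36x + 323 = 0
x = 19 or x = 17, giving (19, −11) and (17, −15).
|(19, −11) − (17, −15)| = √((2)² + (4)²) = 2√5.

2√5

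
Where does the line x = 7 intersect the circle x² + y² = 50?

(7, −1) and (7, 1)

The line gives x = 7. Substituting into the circle:
y² − 1 = 0
y = 1 or y = −1, giving (7, 1) and (7, −1).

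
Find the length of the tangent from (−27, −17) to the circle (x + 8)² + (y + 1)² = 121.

4√31

Centre (−8, −1), r² = 121. |PO|² = (−19)² + (−16)² = 617.
By the tangent–radius right angle, tangent length = √(|PO|² − r²) = √496 = 4√31.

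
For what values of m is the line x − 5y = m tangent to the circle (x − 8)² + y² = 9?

m = 8 ± 3√26

The line touches the circle iff its distance from (8, 0) is 3:
|1·8 − 5·0 − m| / √26 = 3
|m − (8)| = 3√26.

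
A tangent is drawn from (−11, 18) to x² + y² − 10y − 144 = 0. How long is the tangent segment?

11

With centre O = (0, 5), |OP|² = 290 and r² = 169.
By the tangent–radius right angle, tangent length = √(|PO|² − r²) = √121 = 11.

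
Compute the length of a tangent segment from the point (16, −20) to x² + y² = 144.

16√2

Centre (0, 0), r² = 144. |PO|² = (16)² + (−20)² = 656.
Power of the point: PT² = |PO|² − r² = 512, so PT = 16√2.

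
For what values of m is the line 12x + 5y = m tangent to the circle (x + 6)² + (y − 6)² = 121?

m = −185 or m = 101

The line touches the circle iff its distance from (−6, 6) is 11:
|12·(−6) + 5·6 − m| / √169 = 11
|m − (−42)| = 11·13, so m = 101 or m = −185.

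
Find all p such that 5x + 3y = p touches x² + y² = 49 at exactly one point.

p = ±7√34

Tangency holds when the distance from the centre (0, 0) to the line equals the radius 7:
|5·0 + 3·0 − p| / √34 = 7
|p| = 7√34.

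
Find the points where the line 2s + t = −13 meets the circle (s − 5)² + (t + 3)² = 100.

Express t = −2s − 13 and substitute into the circle:
5s² + 30s + 25 = 0  ⟹  s² + 6s + 5 = 0
s = −1 or s = −5, giving (−1, −11) and (−5, −3).

(−5, −3) and (−1, −11)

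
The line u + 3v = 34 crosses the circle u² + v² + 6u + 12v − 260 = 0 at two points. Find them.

(1, 11) and (4, 10)

Express v = (34 − u)/3 and substitute into the circle:
10u² − 50u + 40 = 0  ⟹  u² − 5u + 4 = 0
u = 4 or u = 1, giving (4, 10) and (1, 11).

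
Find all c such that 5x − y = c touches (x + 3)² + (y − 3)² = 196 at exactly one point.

c = −18 ± 14√26

For a tangent, require d(centre, line) = r = 14.
|5·(−3) − 1·3 − c| / √26 = 14
|c − (−18)| = 14√26.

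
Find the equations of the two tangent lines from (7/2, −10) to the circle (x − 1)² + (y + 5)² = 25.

Let a tangent through (7/2, −10) have slope m. Its distance from (1, −5) must equal 5:
(−5/2m − (5))² = 25(m² + 1)
3m² − 4m = 0, so m = 0 or m = 4/3.
With m = 0: y = −10. With m = 4/3: 4x − 3y = 44.

y = −10 and 4x − 3y = 44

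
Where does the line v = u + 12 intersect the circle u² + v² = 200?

Substitute v = u + 12:
2u² + 24u − 56 = 0  ⟹  u² + 12u − 28 = 0
u = 2 or u = −14, giving (2, 14) and (−14, −2).

(−14, −2) and (2, 14)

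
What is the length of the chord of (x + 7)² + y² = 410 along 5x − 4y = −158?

2√41

Substitute y = (158 + 5x)/4:
41x² + 1804x + 19188 = 0  ⟹  x² + 44x + 468 = 0
x = −18 or x = −26, giving (−18, 17) and (−26, 7).
Chord length = distance between (−18, 17) and (−26, 7) = √164 = 2√41.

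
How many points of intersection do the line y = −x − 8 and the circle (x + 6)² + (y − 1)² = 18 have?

2

Substituting the line into the circle gives 2x² + 30x + 99 = 0.
Discriminant = (30)² − 4·2·(99) = 108 > 0.
Two real roots: the line is a secant.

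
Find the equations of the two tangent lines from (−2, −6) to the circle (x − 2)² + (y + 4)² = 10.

3x − y = 0 and x + 3y = −20

A line y − (−6) = m(x − (−2)) is tangent when its distance from (2, −4) is √10:
(4m − (2))² = 10(m² + 1)
3m² − 8m − 3 = 0, so m = 3 or m = −1/3.
With m = 3: 3x − y = 0. With m = −1/3: x + 3y = −20.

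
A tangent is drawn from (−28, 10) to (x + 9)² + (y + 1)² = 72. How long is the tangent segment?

√410

With centre O = (−9, −1), |OP|² = 482 and r² = 72.
By the tangent–radius right angle, tangent length = √(|PO|² − r²) = √410.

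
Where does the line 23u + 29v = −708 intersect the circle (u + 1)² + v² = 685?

(−27, −3) and (2, −26)

Express v = (−708 − 23u)/29 and substitute into the circle:
1370u² + 34250u − 73980 = 0  ⟹  u² + 25u − 54 = 0
u = 2 or u = −27, giving (2, −26) and (−27, −3).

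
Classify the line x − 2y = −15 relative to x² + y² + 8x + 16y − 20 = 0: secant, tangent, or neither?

neither

Substituting the line into the circle gives 5x² + 94x + 625 = 0.
Δ = 8836 − 12500 = −3664.
No real roots: the line does not meet the circle.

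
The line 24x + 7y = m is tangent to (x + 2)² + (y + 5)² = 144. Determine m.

The line touches the circle iff its distance from (−2, −5) is 12:
|24·(−2) + 7·(−5) − m| / √625 = 12
|m − (−83)| = 12·25, so m = 217 or m = −383.

m = −383 or m = 217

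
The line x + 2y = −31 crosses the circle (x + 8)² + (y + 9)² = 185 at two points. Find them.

From the line, y = (−31 − x)/2. Substituting:
5x² + 90x − 315 = 0  ⟹  x² + 18x − 63 = 0
x = 3 or x = −21, giving (3, −17) and (−21, −5).

(−21, −5) and (3, −17)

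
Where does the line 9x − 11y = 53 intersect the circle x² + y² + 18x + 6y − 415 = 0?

(−21, −22) and (12, 5)

Express y = (−53 + 9x)/11 and substitute into the circle:
202x² + 1818x − 50904 = 0  ⟹  x² + 9x − 252 = 0
x = 12 or x = −21, giving (12, 5) and (−21, −22).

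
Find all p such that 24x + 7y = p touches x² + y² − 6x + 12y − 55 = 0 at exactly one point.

p = −220 or p = 280

For a tangent, require d(centre, line) = r = 10.
|24·3 + 7·(−6) − p| / √625 = 10
|p − (30)| = 10·25, so p = 280 or p = −220.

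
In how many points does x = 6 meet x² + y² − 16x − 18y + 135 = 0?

2

d² = (1·8 + 0·9 − (6))² = 4; r² = 10.
Since d² < r², the line cuts the circle twice.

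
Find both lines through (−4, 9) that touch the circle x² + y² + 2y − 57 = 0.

3x + 7y = 51 and 7x − 3y = −55

Let a tangent through (−4, 9) have slope m. Its distance from (0, −1) must equal √58:
(4m − (−10))² = 58(m² + 1)
21m² − 40m − 21 = 0, so m = −3/7 or m = 7/3.
Through (−4, 9) these give 3x + 7y = 51 and 7x − 3y = −55.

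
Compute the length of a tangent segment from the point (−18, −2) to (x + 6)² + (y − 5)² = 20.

√173

The centre is (−6, 5) and r = 2√5. The square of the distance from P to the centre is 144 + 49 = 193.
Power of the point: PT² = |PO|² − r² = 173, so PT = √173.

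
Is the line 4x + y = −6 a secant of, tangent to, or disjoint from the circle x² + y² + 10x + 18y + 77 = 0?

disjoint

d² = (4·(−5) + 1·(−9) − (−6))²/17 = 529/17; r² = 29.
Since d² > r², the line lies outside the circle.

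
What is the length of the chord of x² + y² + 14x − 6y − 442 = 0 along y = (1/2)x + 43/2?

The distance from (−7, 3) to the line is 30/√5, and r² = 500.
Chord = 2√(r² − d²) = 2·√(320) = 16√5.

16√5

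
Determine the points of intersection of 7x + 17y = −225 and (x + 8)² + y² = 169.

Substitute y = (−225 − 7x)/17:
338x² + 7774x + 20280 = 0  ⟹  x² + 23x + 60 = 0
x = −3 or x = −20, giving (−3, −12) and (−20, −5).

(−20, −5) and (−3, −12)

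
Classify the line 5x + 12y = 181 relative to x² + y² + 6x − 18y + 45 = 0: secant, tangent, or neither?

neither

Substituting the line into the circle gives 169x² + 134x + 145 = 0.
Discriminant = (134)² − 4·169·(145) = −80064 < 0.
No real roots: the line does not meet the circle.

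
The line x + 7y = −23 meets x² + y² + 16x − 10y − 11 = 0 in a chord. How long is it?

10√2

The distance from (−8, 5) to the line is 50/√50, and r² = 100.
Half the chord is √(r² − d²) = √(50), so the full chord is 10√2.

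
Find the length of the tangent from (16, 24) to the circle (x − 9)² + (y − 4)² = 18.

The centre is (9, 4) and r = 3√2. The square of the distance from P to the centre is 49 + 400 = 449.
By the tangent–radius right angle, tangent length = √(|PO|² − r²) = √431.

√431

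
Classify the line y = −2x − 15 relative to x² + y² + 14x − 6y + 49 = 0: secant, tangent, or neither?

Centre (−7, 3), r² = 9. Distance² from centre to line = (4)²/5 = 16/5.
Since d² < r², the line cuts the circle twice.

secant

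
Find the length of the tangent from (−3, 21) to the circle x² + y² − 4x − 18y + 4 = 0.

Centre (2, 9), r² = 81. |PO|² = (−5)² + (12)² = 169.
Power of the point: PT² = |PO|² − r² = 88, so PT = 2√22.

2√22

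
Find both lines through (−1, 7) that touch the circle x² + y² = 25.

Let a tangent through (−1, 7) have slope m. Its distance from (0, 0) must equal 5:
(1m − (−7))² = 25(m² + 1)
12m² − 7m − 12 = 0, so m = −3/4 or m = 4/3.
Through (−1, 7) these give 3x + 4y = 25 and 4x − 3y = −25.

3x + 4y = 25 and 4x − 3y = −25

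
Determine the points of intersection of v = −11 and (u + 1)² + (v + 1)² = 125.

Substitute v = −11:
u² + 2u − 24 = 0
u = 4 or u = −6, giving (4, −11) and (−6, −11).

(−6, −11) and (4, −11)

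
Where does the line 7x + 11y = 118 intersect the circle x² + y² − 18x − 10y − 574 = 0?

From the line, y = (118 − 7x)/11. Substituting:
170x² − 3060x − 68510 = 0  ⟹  x² − 18x − 403 = 0
x = 31 or x = −13, giving (31, −9) and (−13, 19).

(−13, 19) and (31, −9)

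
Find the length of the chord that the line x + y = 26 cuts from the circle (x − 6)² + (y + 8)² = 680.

24√2

The distance from (6, −8) to the line is 28/√2, and r² = 680.
Chord = 2√(r² − d²) = 2·√(288) = 24√2.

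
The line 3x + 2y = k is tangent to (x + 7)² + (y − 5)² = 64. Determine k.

k = −11 ± 8√13

The line touches the circle iff its distance from (−7, 5) is 8:
|3·(−7) + 2·5 − k| / √13 = 8
|k − (−11)| = 8√13.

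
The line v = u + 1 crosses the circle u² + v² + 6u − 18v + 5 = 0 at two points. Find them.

(−1, 0) and (6, 7)

Substitute v = u + 1:
2u² − 10u − 12 = 0  ⟹  u² − 5u − 6 = 0
u = 6 or u = −1, giving (6, 7) and (−1, 0).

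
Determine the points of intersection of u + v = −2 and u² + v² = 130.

Substitute v = −u − 2:
2u² + 4u − 126 = 0  ⟹  u² + 2u − 63 = 0
u = 7 or u = −9, giving (7, −9) and (−9, 7).

(−9, 7) and (7, −9)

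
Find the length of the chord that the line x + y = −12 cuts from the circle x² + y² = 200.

Express y = −x − 12 and substitute into the circle:
2x² + 24x − 56 = 0  ⟹  x² + 12x − 28 = 0
x = 2 or x = −14, giving (2, −14) and (−14, 2).
|(2, −14) − (−14, 2)| = √((16)² + (−16)²) = 16√2.

16√2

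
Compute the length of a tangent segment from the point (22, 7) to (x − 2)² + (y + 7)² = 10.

The centre is (2, −7) and r = √10. The square of the distance from P to the centre is 400 + 196 = 596.
The tangent meets the radius at right angles, so tangent² = |PO|² − r² = 596 − 10 = 586.

√586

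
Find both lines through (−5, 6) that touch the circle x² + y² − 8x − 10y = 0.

Write the tangent as mx − y + (6 − m·(−5)) = 0 and set its distance from the centre to √41:
(9m − (−1))² = 41(m² + 1)
20m² + 9m − 20 = 0, so m = −5/4 or m = 4/5.
Through (−5, 6) these give 5x + 4y = −1 and 4x − 5y = −50.

5x + 4y = −1 and 4x − 5y = −50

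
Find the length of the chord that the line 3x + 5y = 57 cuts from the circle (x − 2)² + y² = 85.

√34

The distance from (2, 0) to the line is 51/√34, and r² = 85.
Chord = 2√(r² − d²) = 2·√(17/2) = √34.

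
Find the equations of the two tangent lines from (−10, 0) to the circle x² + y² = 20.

Write the tangent as mx − y + (0 − m·(−10)) = 0 and set its distance from the centre to 2√5:
[m·(10) − (0)]² = 20(m² + 1)
4m² − 1 = 0, so m = 1/2 or m = −1/2.
With m = 1/2: x − 2y = −10. With m = −1/2: x + 2y = −10.

x − 2y = −10 and x + 2y = −10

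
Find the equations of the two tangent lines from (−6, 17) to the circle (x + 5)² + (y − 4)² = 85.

7x − 6y = −144 and 6x + 7y = 83

A line y − (17) = m(x − (−6)) is tangent when its distance from (−5, 4) is √85:
(1m − (−13))² = 85(m² + 1)
42m² − 13m − 42 = 0, so m = 7/6 or m = −6/7.
With m = 7/6: 7x − 6y = −144. With m = −6/7: 6x + 7y = 83.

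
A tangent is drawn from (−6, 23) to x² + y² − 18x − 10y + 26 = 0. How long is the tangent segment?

The centre is (9, 5) and r = 4√5. The square of the distance from P to the centre is 225 + 324 = 549.
The tangent meets the radius at right angles, so tangent² = |PO|² − r² = 549 − 80 = 469.

√469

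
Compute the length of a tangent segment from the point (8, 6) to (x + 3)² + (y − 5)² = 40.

√82

With centre O = (−3, 5), |OP|² = 122 and r² = 40.
By the tangent–radius right angle, tangent length = √(|PO|² − r²) = √82.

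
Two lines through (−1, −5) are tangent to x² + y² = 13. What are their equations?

3x + 2y = −13 and 2x − 3y = 13

A line y − (−5) = m(x − (−1)) is tangent when its distance from (0, 0) is √13:
[m·(1) − (5)]² = 13(m² + 1)
6m² + 5m − 6 = 0, so m = −3/2 or m = 2/3.
Through (−1, −5) these give 3x + 2y = −13 and 2x − 3y = 13.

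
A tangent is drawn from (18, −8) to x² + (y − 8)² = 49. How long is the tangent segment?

3√59

The centre is (0, 8) and r = 7. The square of the distance from P to the centre is 324 + 256 = 580.
By the tangent–radius right angle, tangent length = √(|PO|² − r²) = √531 = 3√59.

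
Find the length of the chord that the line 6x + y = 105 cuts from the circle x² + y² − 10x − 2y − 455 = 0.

The distance from (5, 1) to the line is 74/√37, and r² = 481.
Half the chord is √(r² − d²) = √(333), so the full chord is 6√37.

6√37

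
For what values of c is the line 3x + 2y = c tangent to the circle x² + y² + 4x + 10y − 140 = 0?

For a tangent, require d(centre, line) = r = 13.
|3·(−2) + 2·(−5) − c| / √13 = 13
|c − (−16)| = 13√13.

c = −16 ± 13√13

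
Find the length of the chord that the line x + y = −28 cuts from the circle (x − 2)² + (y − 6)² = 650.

2√2

The distance from (2, 6) to the line is 36/√2, and r² = 650.
Half the chord is √(r² − d²) = √(2), so the full chord is 2√2.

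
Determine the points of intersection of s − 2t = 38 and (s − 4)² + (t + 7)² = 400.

From the line, t = (−38 + s)/2. Substituting:
5s² − 80s − 960 = 0  ⟹  s² − 16s − 192 = 0
s = 24 or s = −8, giving (24, −7) and (−8, −23).

(−8, −23) and (24, −7)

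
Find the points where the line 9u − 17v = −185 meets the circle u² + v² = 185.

Express v = (185 + 9u)/17 and substitute into the circle:
370u² + 3330u − 19240 = 0  ⟹  u² + 9u − 52 = 0
u = 4 or u = −13, giving (4, 13) and (−13, 4).

(−13, 4) and (4, 13)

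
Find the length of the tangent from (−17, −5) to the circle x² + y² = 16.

√298

The centre is (0, 0) and r = 4. The square of the distance from P to the centre is 289 + 25 = 314.
Power of the point: PT² = |PO|² − r² = 298, so PT = √298.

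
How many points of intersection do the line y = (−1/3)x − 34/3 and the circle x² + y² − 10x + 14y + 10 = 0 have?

d² = (1·5 + 3·(−7) − (−34))²/10 = 162/5; r² = 64.
Since d² < r², the line cuts the circle twice.

2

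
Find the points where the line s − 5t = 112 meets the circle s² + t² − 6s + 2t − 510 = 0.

(−3, −23) and (17, −19)

Substitute t = (−112 + s)/5:
26s² − 364s − 1326 = 0  ⟹  s² − 14s − 51 = 0
s = 17 or s = −3, giving (17, −19) and (−3, −23).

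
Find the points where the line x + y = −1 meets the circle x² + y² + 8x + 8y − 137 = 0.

From the line, y = −x − 1. Substituting:
2x² + 2x − 144 = 0  ⟹  x² + x − 72 = 0
x = 8 or x = −9, giving (8, −9) and (−9, 8).

(−9, 8) and (8, −9)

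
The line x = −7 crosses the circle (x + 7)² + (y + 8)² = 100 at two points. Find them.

(−7, −18) and (−7, 2)

The line gives x = −7. Substituting into the circle:
y² + 16y − 36 = 0
y = 2 or y = −18, giving (−7, 2) and (−7, −18).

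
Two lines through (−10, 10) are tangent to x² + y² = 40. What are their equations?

3x + y = −20 and x + 3y = 20

Write the tangent as mx − y + (10 − m·(−10)) = 0 and set its distance from the centre to 2√10:
(10m − (−10))² = 40(m² + 1)
3m² + 10m + 3 = 0, so m = −3 or m = −1/3.
With m = −3: 3x + y = −20. With m = −1/3: x + 3y = 20.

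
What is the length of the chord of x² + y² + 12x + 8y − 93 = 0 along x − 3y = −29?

Centre (−6, −4), r² = 145. Perpendicular distance d from centre to line = |35| / √10 = 35/√10.
Half the chord is √(r² − d²) = √(45/2), so the full chord is 3√10.

3√10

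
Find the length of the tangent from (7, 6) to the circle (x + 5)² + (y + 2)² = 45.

√163

The centre is (−5, −2) and r = 3√5. The square of the distance from P to the centre is 144 + 64 = 208.
By the tangent–radius right angle, tangent length = √(|PO|² − r²) = √163.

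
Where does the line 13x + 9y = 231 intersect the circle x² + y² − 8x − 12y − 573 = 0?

(−3, 30) and (24, −9)

Substitute y = (231 − 13x)/9:
250x² − 5250x − 18000 = 0  ⟹  x² − 21x − 72 = 0
x = 24 or x = −3, giving (24, −9) and (−3, 30).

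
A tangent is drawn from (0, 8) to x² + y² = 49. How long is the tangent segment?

With centre O = (0, 0), |OP|² = 64 and r² = 49.
Power of the point: PT² = |PO|² − r² = 15, so PT = √15.

√15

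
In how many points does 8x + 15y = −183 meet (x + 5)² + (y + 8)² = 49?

Centre (−5, −8), r² = 49. Distance² from centre to line = (23)²/289 = 529/289.
Since d² < r², the line cuts the circle twice.

2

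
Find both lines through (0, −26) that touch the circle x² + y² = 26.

Let a tangent through (0, −26) have slope m. Its distance from (0, 0) must equal √26:
(0m − (26))² = 26(m² + 1)
m² − 25 = 0, so m = 5 or m = −5.
Through (0, −26) these give 5x − y = 26 and 5x + y = −26.

5x − y = 26 and 5x + y = −26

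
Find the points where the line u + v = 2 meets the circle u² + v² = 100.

(−6, 8) and (8, −6)

Express v = −u + 2 and substitute into the circle:
2u² − 4u − 96 = 0  ⟹  u² − 2u − 48 = 0
u = 8 or u = −6, giving (8, −6) and (−6, 8).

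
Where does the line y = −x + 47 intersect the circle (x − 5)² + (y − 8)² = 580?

From the line, y = −x + 47. Substituting:
2x² − 88x + 966 = 0  ⟹  x² − 44x + 483 = 0
x = 23 or x = 21, giving (23, 24) and (21, 26).

(21, 26) and (23, 24)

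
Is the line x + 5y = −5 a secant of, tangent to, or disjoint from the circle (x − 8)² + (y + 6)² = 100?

d² = (1·8 + 5·(−6) − (−5))²/26 = 289/26; r² = 100.
Since d² < r², the line cuts the circle twice.

secant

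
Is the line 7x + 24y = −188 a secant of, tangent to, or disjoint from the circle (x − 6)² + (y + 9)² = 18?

d² = (7·6 + 24·(−9) − (−188))²/625 = 196/625; r² = 18.
Since d² < r², the line cuts the circle twice.

secant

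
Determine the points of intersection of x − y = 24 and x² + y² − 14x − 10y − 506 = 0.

(5, −19) and (31, 7)

Substitute y = x − 24:
2x² − 72x + 310 = 0  ⟹  x² − 36x + 155 = 0
x = 31 or x = 5, giving (31, 7) and (5, −19).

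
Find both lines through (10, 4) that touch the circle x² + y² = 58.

Let a tangent through (10, 4) have slope m. Its distance from (0, 0) must equal √58:
[m·(−10) − (−4)]² = 58(m² + 1)
21m² − 40m − 21 = 0, so m = −3/7 or m = 7/3.
With m = −3/7: 3x + 7y = 58. With m = 7/3: 7x − 3y = 58.

3x + 7y = 58 and 7x − 3y = 58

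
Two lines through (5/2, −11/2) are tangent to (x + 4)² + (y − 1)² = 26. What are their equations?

x + 5y = −25 and 5x + y = 7

A line y − (−11/2) = m(x − (5/2)) is tangent when its distance from (−4, 1) is √26:
[m·(−13/2) − (13/2)]² = 26(m² + 1)
5m² + 26m + 5 = 0, so m = −1/5 or m = −5.
Through (5/2, −11/2) these give x + 5y = −25 and 5x + y = 7.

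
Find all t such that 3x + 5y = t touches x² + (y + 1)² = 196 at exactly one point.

t = −5 ± 14√34

The line touches the circle iff its distance from (0, −1) is 14:
|3·0 + 5·(−1) − t| / √34 = 14
|t − (−5)| = 14√34.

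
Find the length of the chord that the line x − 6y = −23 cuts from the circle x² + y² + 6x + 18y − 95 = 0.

2√37

From the line, y = (23 + x)/6. Substituting:
37x² + 370x − 407 = 0  ⟹  x² + 10x − 11 = 0
x = 1 or x = −11, giving (1, 4) and (−11, 2).
|(1, 4) − (−11, 2)| = √((12)² + (2)²) = 2√37.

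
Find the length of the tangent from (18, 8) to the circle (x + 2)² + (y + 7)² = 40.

3√65

Centre (−2, −7), r² = 40. |PO|² = (20)² + (15)² = 625.
Power of the point: PT² = |PO|² − r² = 585, so PT = 3√65.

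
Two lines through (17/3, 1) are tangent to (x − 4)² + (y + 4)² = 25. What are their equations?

y = 1 and 3x + 4y = 21

A line y − (1) = m(x − (17/3)) is tangent when its distance from (4, −4) is 5:
(−5/3m − (−5))² = 25(m² + 1)
4m² + 3m = 0, so m = 0 or m = −3/4.
Through (17/3, 1) these give y = 1 and 3x + 4y = 21.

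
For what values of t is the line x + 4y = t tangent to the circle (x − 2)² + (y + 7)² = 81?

For a tangent, require d(centre, line) = r = 9.
|1·2 + 4·(−7) − t| / √17 = 9
|t − (−26)| = 9√17.

t = −26 ± 9√17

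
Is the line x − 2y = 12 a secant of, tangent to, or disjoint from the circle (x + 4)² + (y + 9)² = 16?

secant

Substituting the line into the circle gives 5x² + 44x + 36 = 0.
Δ = 1936 − 720 = 1216.
Two real roots: the line is a secant.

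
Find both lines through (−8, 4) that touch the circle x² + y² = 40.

A line y − (4) = m(x − (−8)) is tangent when its distance from (0, 0) is 2√10:
(8m − (−4))² = 40(m² + 1)
3m² + 8m − 3 = 0, so m = −3 or m = 1/3.
With m = −3: 3x + y = −20. With m = 1/3: x − 3y = −20.

3x + y = −20 and x − 3y = −20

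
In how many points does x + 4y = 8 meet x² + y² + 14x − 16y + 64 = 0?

d² = (1·(−7) + 4·8 − (8))²/17 = 17; r² = 49.
Since d² < r², the line cuts the circle twice.

2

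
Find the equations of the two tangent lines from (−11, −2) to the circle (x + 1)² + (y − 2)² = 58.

Let a tangent through (−11, −2) have slope m. Its distance from (−1, 2) must equal √58:
(10m − (4))² = 58(m² + 1)
21m² − 40m − 21 = 0, so m = −3/7 or m = 7/3.
With m = −3/7: 3x + 7y = −47. With m = 7/3: 7x − 3y = −71.

3x + 7y = −47 and 7x − 3y = −71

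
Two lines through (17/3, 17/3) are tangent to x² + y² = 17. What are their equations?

Let a tangent through (17/3, 17/3) have slope m. Its distance from (0, 0) must equal √17:
(−17/3m − (−17/3))² = 17(m² + 1)
4m² − 17m + 4 = 0, so m = 1/4 or m = 4.
Through (17/3, 17/3) these give x − 4y = −17 and 4x − y = 17.

x − 4y = −17 and 4x − y = 17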